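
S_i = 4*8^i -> [4, 32, 256, 2048, 16384]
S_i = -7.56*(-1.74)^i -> [-7.56, 13.15, -22.89, 39.83, -69.3]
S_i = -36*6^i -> [-36, -216, -1296, -7776, -46656]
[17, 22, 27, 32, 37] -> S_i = 17 + 5*i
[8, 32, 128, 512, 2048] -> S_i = 8*4^i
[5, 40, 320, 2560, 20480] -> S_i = 5*8^i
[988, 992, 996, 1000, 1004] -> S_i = 988 + 4*i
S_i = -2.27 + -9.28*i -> [-2.27, -11.55, -20.83, -30.11, -39.39]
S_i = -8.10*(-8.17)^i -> [-8.1, 66.18, -540.67, 4417.24, -36088.87]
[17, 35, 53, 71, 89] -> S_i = 17 + 18*i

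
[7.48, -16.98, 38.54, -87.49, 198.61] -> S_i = 7.48*(-2.27)^i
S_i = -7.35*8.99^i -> [-7.35, -66.08, -594.03, -5340.31, -48009.38]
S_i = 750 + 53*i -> [750, 803, 856, 909, 962]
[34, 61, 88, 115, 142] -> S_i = 34 + 27*i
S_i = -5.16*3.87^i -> [-5.16, -19.97, -77.28, -299.08, -1157.43]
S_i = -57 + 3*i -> [-57, -54, -51, -48, -45]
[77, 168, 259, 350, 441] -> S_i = 77 + 91*i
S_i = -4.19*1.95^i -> [-4.19, -8.17, -15.93, -31.07, -60.58]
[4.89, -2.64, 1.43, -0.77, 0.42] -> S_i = 4.89*(-0.54)^i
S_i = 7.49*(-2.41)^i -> [7.49, -18.05, 43.5, -104.84, 252.67]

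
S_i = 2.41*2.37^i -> [2.41, 5.71, 13.54, 32.08, 76.03]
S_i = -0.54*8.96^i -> [-0.54, -4.84, -43.35, -388.43, -3480.37]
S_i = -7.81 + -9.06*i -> [-7.81, -16.87, -25.93, -34.99, -44.05]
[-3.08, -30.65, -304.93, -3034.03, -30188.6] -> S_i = -3.08*9.95^i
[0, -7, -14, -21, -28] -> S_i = 0 + -7*i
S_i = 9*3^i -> [9, 27, 81, 243, 729]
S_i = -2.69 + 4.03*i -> [-2.69, 1.34, 5.37, 9.4, 13.43]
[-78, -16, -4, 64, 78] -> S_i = Random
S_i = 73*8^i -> [73, 584, 4672, 37376, 299008]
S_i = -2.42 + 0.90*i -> [-2.42, -1.52, -0.62, 0.28, 1.18]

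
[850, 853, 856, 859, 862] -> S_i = 850 + 3*i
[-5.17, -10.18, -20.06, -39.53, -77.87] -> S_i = -5.17*1.97^i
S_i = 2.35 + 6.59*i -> [2.35, 8.94, 15.53, 22.12, 28.71]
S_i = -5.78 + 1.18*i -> [-5.78, -4.6, -3.42, -2.24, -1.06]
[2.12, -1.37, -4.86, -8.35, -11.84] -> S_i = 2.12 + -3.49*i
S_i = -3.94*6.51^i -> [-3.94, -25.65, -166.98, -1087.02, -7076.53]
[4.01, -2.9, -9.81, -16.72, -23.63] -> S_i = 4.01 + -6.91*i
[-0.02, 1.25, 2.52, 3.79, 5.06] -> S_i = -0.02 + 1.27*i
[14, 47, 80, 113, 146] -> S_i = 14 + 33*i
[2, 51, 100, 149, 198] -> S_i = 2 + 49*i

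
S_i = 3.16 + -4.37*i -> [3.16, -1.21, -5.58, -9.95, -14.32]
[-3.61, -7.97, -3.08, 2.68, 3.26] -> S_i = Random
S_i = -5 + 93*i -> [-5, 88, 181, 274, 367]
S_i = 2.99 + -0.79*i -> [2.99, 2.2, 1.41, 0.62, -0.17]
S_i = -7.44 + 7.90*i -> [-7.44, 0.46, 8.36, 16.26, 24.16]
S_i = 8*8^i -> [8, 64, 512, 4096, 32768]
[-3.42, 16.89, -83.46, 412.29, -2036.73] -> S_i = -3.42*(-4.94)^i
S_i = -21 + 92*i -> [-21, 71, 163, 255, 347]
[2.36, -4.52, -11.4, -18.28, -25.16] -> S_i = 2.36 + -6.88*i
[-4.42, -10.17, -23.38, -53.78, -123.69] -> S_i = -4.42*2.30^i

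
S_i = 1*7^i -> [1, 7, 49, 343, 2401]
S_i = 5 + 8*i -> [5, 13, 21, 29, 37]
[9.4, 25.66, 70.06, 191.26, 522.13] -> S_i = 9.40*2.73^i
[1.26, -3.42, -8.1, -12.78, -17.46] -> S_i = 1.26 + -4.68*i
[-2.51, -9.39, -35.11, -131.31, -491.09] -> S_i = -2.51*3.74^i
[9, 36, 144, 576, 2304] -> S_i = 9*4^i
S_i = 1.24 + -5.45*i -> [1.24, -4.21, -9.66, -15.11, -20.56]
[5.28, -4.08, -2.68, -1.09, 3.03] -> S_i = Random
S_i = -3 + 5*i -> [-3, 2, 7, 12, 17]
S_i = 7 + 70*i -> [7, 77, 147, 217, 287]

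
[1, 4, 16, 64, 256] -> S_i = 1*4^i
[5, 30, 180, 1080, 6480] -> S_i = 5*6^i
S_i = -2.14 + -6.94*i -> [-2.14, -9.08, -16.02, -22.96, -29.9]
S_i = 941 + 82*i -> [941, 1023, 1105, 1187, 1269]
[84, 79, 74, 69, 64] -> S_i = 84 + -5*i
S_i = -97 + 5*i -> [-97, -92, -87, -82, -77]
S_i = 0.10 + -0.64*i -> [0.1, -0.54, -1.18, -1.82, -2.46]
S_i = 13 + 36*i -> [13, 49, 85, 121, 157]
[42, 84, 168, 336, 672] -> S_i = 42*2^i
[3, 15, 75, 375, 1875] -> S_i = 3*5^i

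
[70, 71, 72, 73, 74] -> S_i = 70 + 1*i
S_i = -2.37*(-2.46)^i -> [-2.37, 5.83, -14.34, 35.28, -86.79]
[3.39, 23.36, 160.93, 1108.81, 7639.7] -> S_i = 3.39*6.89^i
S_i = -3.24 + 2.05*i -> [-3.24, -1.19, 0.86, 2.91, 4.96]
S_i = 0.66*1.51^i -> [0.66, 1.0, 1.5, 2.27, 3.43]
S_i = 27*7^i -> [27, 189, 1323, 9261, 64827]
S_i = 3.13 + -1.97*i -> [3.13, 1.16, -0.81, -2.78, -4.75]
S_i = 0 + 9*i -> [0, 9, 18, 27, 36]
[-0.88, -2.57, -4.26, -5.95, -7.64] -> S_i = -0.88 + -1.69*i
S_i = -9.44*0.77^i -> [-9.44, -7.27, -5.6, -4.31, -3.32]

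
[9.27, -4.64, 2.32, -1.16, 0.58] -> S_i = 9.27*(-0.50)^i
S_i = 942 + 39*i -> [942, 981, 1020, 1059, 1098]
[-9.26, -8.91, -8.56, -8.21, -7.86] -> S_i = -9.26 + 0.35*i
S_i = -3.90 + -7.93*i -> [-3.9, -11.83, -19.76, -27.69, -35.62]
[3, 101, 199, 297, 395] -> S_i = 3 + 98*i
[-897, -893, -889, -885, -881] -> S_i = -897 + 4*i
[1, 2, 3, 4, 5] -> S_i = 1 + 1*i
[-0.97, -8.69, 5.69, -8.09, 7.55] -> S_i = Random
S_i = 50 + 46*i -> [50, 96, 142, 188, 234]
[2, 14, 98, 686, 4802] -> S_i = 2*7^i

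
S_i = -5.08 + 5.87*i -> [-5.08, 0.79, 6.66, 12.53, 18.4]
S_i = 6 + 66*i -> [6, 72, 138, 204, 270]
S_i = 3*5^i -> [3, 15, 75, 375, 1875]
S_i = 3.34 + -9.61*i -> [3.34, -6.27, -15.88, -25.49, -35.1]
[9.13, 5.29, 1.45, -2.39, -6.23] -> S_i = 9.13 + -3.84*i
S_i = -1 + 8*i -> [-1, 7, 15, 23, 31]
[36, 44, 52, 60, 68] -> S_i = 36 + 8*i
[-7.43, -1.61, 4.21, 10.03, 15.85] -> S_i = -7.43 + 5.82*i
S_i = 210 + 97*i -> [210, 307, 404, 501, 598]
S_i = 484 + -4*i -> [484, 480, 476, 472, 468]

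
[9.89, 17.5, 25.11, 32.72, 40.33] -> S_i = 9.89 + 7.61*i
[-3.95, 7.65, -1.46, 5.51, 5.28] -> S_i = Random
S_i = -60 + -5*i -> [-60, -65, -70, -75, -80]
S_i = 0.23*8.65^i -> [0.23, 1.99, 17.21, 148.86, 1287.63]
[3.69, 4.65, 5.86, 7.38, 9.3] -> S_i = 3.69*1.26^i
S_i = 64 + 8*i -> [64, 72, 80, 88, 96]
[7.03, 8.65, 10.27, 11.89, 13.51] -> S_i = 7.03 + 1.62*i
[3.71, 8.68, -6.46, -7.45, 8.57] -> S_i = Random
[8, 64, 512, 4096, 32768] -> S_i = 8*8^i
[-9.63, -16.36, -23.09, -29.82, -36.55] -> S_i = -9.63 + -6.73*i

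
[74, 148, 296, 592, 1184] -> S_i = 74*2^i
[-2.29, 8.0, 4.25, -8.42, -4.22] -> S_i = Random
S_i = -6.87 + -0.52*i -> [-6.87, -7.39, -7.91, -8.43, -8.95]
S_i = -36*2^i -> [-36, -72, -144, -288, -576]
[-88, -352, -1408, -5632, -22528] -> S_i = -88*4^i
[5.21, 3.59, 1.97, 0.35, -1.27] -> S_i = 5.21 + -1.62*i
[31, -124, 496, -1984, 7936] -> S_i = 31*-4^i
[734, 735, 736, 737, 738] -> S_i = 734 + 1*i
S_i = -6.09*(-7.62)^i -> [-6.09, 46.41, -353.61, 2694.52, -20532.28]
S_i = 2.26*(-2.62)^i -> [2.26, -5.92, 15.51, -40.65, 106.49]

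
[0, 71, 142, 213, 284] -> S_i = 0 + 71*i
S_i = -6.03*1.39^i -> [-6.03, -8.38, -11.65, -16.19, -22.51]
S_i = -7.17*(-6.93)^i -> [-7.17, 49.69, -344.34, 2386.27, -16536.82]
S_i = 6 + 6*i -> [6, 12, 18, 24, 30]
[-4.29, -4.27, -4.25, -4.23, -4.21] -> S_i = -4.29 + 0.02*i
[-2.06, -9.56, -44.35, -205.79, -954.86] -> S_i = -2.06*4.64^i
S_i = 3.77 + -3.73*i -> [3.77, 0.04, -3.69, -7.42, -11.15]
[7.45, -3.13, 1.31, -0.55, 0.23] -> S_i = 7.45*(-0.42)^i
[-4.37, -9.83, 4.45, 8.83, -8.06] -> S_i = Random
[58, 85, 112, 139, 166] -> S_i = 58 + 27*i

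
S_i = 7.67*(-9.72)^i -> [7.67, -74.55, 724.65, -7043.59, 68463.71]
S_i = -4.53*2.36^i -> [-4.53, -10.69, -25.23, -59.54, -140.52]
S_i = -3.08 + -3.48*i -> [-3.08, -6.56, -10.04, -13.52, -17.0]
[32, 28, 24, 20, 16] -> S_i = 32 + -4*i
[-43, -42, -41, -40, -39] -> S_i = -43 + 1*i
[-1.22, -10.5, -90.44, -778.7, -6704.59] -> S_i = -1.22*8.61^i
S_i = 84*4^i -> [84, 336, 1344, 5376, 21504]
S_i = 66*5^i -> [66, 330, 1650, 8250, 41250]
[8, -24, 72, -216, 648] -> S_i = 8*-3^i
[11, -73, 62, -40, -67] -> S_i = Random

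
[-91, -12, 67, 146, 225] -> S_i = -91 + 79*i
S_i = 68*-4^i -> [68, -272, 1088, -4352, 17408]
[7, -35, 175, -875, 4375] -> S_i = 7*-5^i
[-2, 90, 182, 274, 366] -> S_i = -2 + 92*i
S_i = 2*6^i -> [2, 12, 72, 432, 2592]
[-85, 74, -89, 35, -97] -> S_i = Random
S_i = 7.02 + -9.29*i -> [7.02, -2.27, -11.56, -20.85, -30.14]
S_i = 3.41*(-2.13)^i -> [3.41, -7.26, 15.47, -32.95, 70.19]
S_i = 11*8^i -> [11, 88, 704, 5632, 45056]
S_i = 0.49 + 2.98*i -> [0.49, 3.47, 6.45, 9.43, 12.41]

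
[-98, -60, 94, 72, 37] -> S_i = Random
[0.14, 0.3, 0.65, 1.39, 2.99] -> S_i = 0.14*2.15^i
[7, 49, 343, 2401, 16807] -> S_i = 7*7^i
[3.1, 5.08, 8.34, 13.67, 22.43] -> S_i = 3.10*1.64^i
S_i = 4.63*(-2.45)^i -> [4.63, -11.34, 27.79, -68.09, 166.82]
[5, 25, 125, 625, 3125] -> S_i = 5*5^i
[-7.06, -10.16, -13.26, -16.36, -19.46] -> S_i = -7.06 + -3.10*i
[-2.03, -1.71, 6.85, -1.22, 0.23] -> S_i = Random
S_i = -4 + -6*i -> [-4, -10, -16, -22, -28]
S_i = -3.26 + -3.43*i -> [-3.26, -6.69, -10.12, -13.55, -16.98]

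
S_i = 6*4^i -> [6, 24, 96, 384, 1536]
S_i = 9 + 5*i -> [9, 14, 19, 24, 29]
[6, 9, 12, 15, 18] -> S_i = 6 + 3*i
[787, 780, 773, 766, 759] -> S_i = 787 + -7*i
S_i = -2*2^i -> [-2, -4, -8, -16, -32]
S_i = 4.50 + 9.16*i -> [4.5, 13.66, 22.82, 31.98, 41.14]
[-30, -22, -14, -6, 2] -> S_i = -30 + 8*i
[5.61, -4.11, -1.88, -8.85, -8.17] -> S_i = Random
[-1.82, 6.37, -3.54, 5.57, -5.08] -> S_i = Random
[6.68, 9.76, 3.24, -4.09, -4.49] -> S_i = Random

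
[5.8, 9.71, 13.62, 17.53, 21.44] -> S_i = 5.80 + 3.91*i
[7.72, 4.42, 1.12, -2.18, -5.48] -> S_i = 7.72 + -3.30*i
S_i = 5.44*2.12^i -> [5.44, 11.53, 24.45, 51.83, 109.89]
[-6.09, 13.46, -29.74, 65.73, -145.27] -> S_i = -6.09*(-2.21)^i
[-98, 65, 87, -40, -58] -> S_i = Random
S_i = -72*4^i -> [-72, -288, -1152, -4608, -18432]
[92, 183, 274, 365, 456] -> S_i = 92 + 91*i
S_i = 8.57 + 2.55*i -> [8.57, 11.12, 13.67, 16.22, 18.77]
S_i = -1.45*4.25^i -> [-1.45, -6.16, -26.19, -111.31, -473.07]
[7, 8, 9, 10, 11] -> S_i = 7 + 1*i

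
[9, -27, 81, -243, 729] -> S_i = 9*-3^i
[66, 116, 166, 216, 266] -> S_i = 66 + 50*i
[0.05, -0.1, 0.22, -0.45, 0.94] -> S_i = 0.05*(-2.08)^i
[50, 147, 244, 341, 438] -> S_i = 50 + 97*i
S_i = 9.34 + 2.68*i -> [9.34, 12.02, 14.7, 17.38, 20.06]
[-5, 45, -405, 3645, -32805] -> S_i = -5*-9^i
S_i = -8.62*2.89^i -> [-8.62, -24.91, -72.0, -208.07, -601.31]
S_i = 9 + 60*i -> [9, 69, 129, 189, 249]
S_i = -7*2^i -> [-7, -14, -28, -56, -112]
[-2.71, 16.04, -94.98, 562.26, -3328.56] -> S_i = -2.71*(-5.92)^i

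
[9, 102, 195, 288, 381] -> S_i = 9 + 93*i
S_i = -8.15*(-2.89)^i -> [-8.15, 23.55, -68.07, 196.72, -568.52]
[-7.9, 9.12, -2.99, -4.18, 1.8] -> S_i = Random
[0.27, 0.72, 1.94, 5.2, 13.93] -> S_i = 0.27*2.68^i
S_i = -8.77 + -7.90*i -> [-8.77, -16.67, -24.57, -32.47, -40.37]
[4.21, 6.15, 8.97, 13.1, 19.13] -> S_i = 4.21*1.46^i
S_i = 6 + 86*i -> [6, 92, 178, 264, 350]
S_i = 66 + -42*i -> [66, 24, -18, -60, -102]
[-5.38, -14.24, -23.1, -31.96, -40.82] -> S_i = -5.38 + -8.86*i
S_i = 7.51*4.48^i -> [7.51, 33.64, 150.73, 675.26, 3025.19]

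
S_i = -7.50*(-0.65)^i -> [-7.5, 4.88, -3.17, 2.06, -1.34]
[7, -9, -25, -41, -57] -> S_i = 7 + -16*i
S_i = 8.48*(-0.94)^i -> [8.48, -7.97, 7.49, -7.04, 6.62]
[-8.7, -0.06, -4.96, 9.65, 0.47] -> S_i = Random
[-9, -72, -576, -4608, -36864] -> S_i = -9*8^i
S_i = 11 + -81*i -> [11, -70, -151, -232, -313]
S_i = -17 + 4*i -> [-17, -13, -9, -5, -1]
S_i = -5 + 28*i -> [-5, 23, 51, 79, 107]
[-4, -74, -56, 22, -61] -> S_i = Random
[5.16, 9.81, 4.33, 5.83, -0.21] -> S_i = Random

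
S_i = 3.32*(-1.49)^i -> [3.32, -4.95, 7.37, -10.98, 16.36]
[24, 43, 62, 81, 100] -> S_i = 24 + 19*i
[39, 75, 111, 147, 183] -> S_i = 39 + 36*i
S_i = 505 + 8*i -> [505, 513, 521, 529, 537]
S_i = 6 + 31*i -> [6, 37, 68, 99, 130]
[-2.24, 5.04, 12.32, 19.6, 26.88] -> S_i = -2.24 + 7.28*i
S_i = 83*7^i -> [83, 581, 4067, 28469, 199283]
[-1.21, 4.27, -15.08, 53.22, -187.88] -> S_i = -1.21*(-3.53)^i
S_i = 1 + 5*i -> [1, 6, 11, 16, 21]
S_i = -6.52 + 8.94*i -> [-6.52, 2.42, 11.36, 20.3, 29.24]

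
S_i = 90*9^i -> [90, 810, 7290, 65610, 590490]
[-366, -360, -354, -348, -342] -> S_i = -366 + 6*i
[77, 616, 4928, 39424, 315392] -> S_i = 77*8^i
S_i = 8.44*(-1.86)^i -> [8.44, -15.7, 29.2, -54.31, 101.02]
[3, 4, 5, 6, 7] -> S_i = 3 + 1*i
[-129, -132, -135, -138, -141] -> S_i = -129 + -3*i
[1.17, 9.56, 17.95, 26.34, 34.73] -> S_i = 1.17 + 8.39*i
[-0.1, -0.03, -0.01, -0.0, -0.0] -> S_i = -0.10*0.28^i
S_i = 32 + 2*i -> [32, 34, 36, 38, 40]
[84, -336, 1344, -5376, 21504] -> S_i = 84*-4^i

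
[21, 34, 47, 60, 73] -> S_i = 21 + 13*i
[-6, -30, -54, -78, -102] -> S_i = -6 + -24*i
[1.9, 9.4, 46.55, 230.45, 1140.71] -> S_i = 1.90*4.95^i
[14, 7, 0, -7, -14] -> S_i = 14 + -7*i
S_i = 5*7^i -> [5, 35, 245, 1715, 12005]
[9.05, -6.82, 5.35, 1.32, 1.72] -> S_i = Random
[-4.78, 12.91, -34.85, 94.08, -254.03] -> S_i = -4.78*(-2.70)^i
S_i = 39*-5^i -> [39, -195, 975, -4875, 24375]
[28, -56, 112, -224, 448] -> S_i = 28*-2^i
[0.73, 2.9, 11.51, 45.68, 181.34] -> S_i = 0.73*3.97^i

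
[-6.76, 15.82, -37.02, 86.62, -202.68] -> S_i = -6.76*(-2.34)^i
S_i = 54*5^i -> [54, 270, 1350, 6750, 33750]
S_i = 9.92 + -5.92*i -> [9.92, 4.0, -1.92, -7.84, -13.76]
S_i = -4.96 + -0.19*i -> [-4.96, -5.15, -5.34, -5.53, -5.72]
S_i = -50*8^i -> [-50, -400, -3200, -25600, -204800]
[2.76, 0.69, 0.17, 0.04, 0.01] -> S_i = 2.76*0.25^i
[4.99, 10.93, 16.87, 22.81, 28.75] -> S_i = 4.99 + 5.94*i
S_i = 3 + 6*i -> [3, 9, 15, 21, 27]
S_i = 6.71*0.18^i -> [6.71, 1.21, 0.22, 0.04, 0.01]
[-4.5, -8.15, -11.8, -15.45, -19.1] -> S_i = -4.50 + -3.65*i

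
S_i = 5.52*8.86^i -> [5.52, 48.91, 433.32, 3839.2, 34015.27]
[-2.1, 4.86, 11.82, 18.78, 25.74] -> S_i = -2.10 + 6.96*i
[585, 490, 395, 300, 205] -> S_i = 585 + -95*i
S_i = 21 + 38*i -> [21, 59, 97, 135, 173]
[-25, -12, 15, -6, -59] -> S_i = Random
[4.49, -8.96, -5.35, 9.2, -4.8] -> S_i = Random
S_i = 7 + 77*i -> [7, 84, 161, 238, 315]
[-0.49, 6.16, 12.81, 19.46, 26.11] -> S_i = -0.49 + 6.65*i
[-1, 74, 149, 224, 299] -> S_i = -1 + 75*i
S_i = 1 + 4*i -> [1, 5, 9, 13, 17]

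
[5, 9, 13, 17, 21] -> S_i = 5 + 4*i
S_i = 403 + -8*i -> [403, 395, 387, 379, 371]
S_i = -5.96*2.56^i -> [-5.96, -15.26, -39.06, -99.99, -255.98]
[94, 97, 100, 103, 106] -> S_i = 94 + 3*i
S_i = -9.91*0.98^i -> [-9.91, -9.71, -9.52, -9.33, -9.14]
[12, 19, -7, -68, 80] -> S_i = Random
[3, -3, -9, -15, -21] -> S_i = 3 + -6*i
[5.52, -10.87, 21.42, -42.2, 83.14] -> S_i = 5.52*(-1.97)^i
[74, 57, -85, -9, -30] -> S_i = Random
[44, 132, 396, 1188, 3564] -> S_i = 44*3^i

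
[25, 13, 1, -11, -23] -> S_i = 25 + -12*i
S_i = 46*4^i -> [46, 184, 736, 2944, 11776]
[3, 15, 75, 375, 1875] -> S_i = 3*5^i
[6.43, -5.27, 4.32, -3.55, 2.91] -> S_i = 6.43*(-0.82)^i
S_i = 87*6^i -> [87, 522, 3132, 18792, 112752]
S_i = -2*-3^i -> [-2, 6, -18, 54, -162]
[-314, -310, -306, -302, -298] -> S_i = -314 + 4*i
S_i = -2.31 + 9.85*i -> [-2.31, 7.54, 17.39, 27.24, 37.09]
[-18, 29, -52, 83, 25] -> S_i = Random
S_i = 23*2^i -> [23, 46, 92, 184, 368]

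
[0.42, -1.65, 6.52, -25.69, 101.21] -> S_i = 0.42*(-3.94)^i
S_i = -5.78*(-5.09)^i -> [-5.78, 29.42, -149.75, 762.22, -3879.71]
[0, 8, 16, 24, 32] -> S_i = 0 + 8*i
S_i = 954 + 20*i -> [954, 974, 994, 1014, 1034]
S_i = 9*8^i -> [9, 72, 576, 4608, 36864]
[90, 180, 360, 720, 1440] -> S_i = 90*2^i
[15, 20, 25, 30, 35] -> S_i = 15 + 5*i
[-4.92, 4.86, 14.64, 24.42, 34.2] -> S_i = -4.92 + 9.78*i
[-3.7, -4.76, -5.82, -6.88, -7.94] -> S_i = -3.70 + -1.06*i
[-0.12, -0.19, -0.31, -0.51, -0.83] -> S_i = -0.12*1.62^i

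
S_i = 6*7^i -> [6, 42, 294, 2058, 14406]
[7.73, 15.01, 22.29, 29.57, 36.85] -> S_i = 7.73 + 7.28*i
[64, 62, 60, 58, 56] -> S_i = 64 + -2*i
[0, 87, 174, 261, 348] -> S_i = 0 + 87*i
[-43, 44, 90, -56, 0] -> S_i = Random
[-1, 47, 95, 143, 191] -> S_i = -1 + 48*i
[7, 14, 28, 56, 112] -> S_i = 7*2^i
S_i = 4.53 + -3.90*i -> [4.53, 0.63, -3.27, -7.17, -11.07]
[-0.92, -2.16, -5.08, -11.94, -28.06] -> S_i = -0.92*2.35^i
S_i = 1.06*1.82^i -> [1.06, 1.93, 3.51, 6.39, 11.63]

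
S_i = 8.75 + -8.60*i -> [8.75, 0.15, -8.45, -17.05, -25.65]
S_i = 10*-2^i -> [10, -20, 40, -80, 160]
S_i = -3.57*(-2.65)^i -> [-3.57, 9.46, -25.07, 66.44, -176.06]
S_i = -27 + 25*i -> [-27, -2, 23, 48, 73]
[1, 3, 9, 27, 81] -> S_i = 1*3^i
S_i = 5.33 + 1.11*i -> [5.33, 6.44, 7.55, 8.66, 9.77]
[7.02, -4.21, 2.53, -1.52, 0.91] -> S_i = 7.02*(-0.60)^i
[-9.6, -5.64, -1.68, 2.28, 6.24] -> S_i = -9.60 + 3.96*i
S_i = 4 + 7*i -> [4, 11, 18, 25, 32]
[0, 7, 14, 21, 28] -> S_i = 0 + 7*i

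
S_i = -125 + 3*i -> [-125, -122, -119, -116, -113]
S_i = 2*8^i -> [2, 16, 128, 1024, 8192]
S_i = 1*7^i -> [1, 7, 49, 343, 2401]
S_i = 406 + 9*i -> [406, 415, 424, 433, 442]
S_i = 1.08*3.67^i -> [1.08, 3.96, 14.55, 53.39, 195.92]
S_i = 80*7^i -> [80, 560, 3920, 27440, 192080]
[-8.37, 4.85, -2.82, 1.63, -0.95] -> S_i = -8.37*(-0.58)^i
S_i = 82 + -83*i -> [82, -1, -84, -167, -250]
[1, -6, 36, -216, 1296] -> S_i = 1*-6^i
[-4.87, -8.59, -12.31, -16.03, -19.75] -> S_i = -4.87 + -3.72*i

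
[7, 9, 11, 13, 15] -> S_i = 7 + 2*i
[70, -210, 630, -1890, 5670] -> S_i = 70*-3^i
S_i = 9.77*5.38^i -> [9.77, 52.56, 282.79, 1521.39, 8185.09]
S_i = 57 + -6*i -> [57, 51, 45, 39, 33]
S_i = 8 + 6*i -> [8, 14, 20, 26, 32]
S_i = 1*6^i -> [1, 6, 36, 216, 1296]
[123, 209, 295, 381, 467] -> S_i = 123 + 86*i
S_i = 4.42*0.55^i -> [4.42, 2.43, 1.34, 0.74, 0.4]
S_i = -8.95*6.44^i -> [-8.95, -57.64, -371.19, -2390.46, -15394.53]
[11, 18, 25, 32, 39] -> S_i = 11 + 7*i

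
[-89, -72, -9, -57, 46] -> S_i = Random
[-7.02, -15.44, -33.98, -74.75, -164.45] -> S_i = -7.02*2.20^i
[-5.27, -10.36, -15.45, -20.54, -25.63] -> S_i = -5.27 + -5.09*i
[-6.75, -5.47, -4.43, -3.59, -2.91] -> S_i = -6.75*0.81^i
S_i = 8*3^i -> [8, 24, 72, 216, 648]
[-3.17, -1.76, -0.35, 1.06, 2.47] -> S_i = -3.17 + 1.41*i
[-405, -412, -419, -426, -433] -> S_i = -405 + -7*i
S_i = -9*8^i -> [-9, -72, -576, -4608, -36864]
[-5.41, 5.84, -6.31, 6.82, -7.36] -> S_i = -5.41*(-1.08)^i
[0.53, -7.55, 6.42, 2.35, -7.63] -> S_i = Random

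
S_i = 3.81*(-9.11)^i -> [3.81, -34.71, 316.2, -2880.58, 26242.09]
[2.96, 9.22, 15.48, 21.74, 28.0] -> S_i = 2.96 + 6.26*i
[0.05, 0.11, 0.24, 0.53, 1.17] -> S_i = 0.05*2.20^i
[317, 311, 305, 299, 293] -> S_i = 317 + -6*i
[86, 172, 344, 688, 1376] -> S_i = 86*2^i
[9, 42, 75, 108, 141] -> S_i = 9 + 33*i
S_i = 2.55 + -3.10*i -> [2.55, -0.55, -3.65, -6.75, -9.85]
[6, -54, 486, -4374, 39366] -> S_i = 6*-9^i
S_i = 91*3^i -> [91, 273, 819, 2457, 7371]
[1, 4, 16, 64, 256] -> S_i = 1*4^i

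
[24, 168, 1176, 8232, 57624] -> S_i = 24*7^i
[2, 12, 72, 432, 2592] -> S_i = 2*6^i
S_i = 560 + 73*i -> [560, 633, 706, 779, 852]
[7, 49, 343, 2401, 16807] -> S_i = 7*7^i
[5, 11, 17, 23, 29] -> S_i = 5 + 6*i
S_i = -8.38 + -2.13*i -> [-8.38, -10.51, -12.64, -14.77, -16.9]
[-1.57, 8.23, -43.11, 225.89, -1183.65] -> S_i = -1.57*(-5.24)^i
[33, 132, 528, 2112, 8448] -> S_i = 33*4^i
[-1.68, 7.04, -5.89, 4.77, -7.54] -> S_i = Random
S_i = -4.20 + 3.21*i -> [-4.2, -0.99, 2.22, 5.43, 8.64]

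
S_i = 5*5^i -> [5, 25, 125, 625, 3125]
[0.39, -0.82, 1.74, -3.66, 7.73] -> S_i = 0.39*(-2.11)^i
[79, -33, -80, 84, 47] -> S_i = Random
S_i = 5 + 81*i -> [5, 86, 167, 248, 329]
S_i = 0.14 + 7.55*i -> [0.14, 7.69, 15.24, 22.79, 30.34]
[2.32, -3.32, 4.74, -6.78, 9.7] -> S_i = 2.32*(-1.43)^i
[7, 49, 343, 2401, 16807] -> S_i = 7*7^i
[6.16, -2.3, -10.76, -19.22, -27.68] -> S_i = 6.16 + -8.46*i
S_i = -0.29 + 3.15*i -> [-0.29, 2.86, 6.01, 9.16, 12.31]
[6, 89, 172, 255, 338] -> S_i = 6 + 83*i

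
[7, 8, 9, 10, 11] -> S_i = 7 + 1*i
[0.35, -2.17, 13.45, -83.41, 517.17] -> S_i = 0.35*(-6.20)^i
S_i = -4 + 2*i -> [-4, -2, 0, 2, 4]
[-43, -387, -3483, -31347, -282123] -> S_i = -43*9^i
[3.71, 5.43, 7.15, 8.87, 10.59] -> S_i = 3.71 + 1.72*i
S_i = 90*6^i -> [90, 540, 3240, 19440, 116640]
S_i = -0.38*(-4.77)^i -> [-0.38, 1.81, -8.65, 41.24, -196.72]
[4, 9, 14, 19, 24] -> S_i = 4 + 5*i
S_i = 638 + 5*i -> [638, 643, 648, 653, 658]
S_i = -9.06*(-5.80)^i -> [-9.06, 52.55, -304.78, 1767.71, -10252.75]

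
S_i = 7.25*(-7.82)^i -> [7.25, -56.7, 443.35, -3467.04, 27112.22]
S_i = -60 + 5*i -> [-60, -55, -50, -45, -40]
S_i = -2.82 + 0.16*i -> [-2.82, -2.66, -2.5, -2.34, -2.18]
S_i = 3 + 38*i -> [3, 41, 79, 117, 155]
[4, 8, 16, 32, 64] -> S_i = 4*2^i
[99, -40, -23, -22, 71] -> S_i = Random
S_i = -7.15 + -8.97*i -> [-7.15, -16.12, -25.09, -34.06, -43.03]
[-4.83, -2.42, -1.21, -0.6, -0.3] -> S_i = -4.83*0.50^i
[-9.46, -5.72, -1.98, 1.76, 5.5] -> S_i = -9.46 + 3.74*i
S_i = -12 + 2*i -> [-12, -10, -8, -6, -4]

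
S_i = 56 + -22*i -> [56, 34, 12, -10, -32]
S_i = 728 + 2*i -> [728, 730, 732, 734, 736]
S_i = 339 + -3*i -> [339, 336, 333, 330, 327]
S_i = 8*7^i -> [8, 56, 392, 2744, 19208]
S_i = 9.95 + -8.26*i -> [9.95, 1.69, -6.57, -14.83, -23.09]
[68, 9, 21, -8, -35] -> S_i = Random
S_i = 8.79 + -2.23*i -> [8.79, 6.56, 4.33, 2.1, -0.13]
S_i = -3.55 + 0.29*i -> [-3.55, -3.26, -2.97, -2.68, -2.39]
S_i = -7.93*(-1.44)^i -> [-7.93, 11.42, -16.44, 23.68, -34.1]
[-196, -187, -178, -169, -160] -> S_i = -196 + 9*i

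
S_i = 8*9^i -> [8, 72, 648, 5832, 52488]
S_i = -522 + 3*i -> [-522, -519, -516, -513, -510]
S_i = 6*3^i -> [6, 18, 54, 162, 486]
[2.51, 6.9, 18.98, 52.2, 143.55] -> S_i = 2.51*2.75^i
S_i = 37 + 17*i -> [37, 54, 71, 88, 105]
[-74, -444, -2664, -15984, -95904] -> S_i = -74*6^i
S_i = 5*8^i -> [5, 40, 320, 2560, 20480]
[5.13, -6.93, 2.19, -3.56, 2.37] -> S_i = Random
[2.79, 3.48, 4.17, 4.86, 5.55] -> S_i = 2.79 + 0.69*i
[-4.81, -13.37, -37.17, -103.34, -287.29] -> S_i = -4.81*2.78^i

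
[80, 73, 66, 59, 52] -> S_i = 80 + -7*i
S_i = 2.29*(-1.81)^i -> [2.29, -4.14, 7.5, -13.58, 24.58]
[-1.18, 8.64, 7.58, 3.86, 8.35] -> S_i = Random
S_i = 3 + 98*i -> [3, 101, 199, 297, 395]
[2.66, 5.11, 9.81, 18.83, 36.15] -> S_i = 2.66*1.92^i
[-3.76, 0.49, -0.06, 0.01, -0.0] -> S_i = -3.76*(-0.13)^i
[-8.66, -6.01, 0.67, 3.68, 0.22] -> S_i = Random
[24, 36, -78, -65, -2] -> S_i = Random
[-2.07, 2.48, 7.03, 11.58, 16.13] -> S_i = -2.07 + 4.55*i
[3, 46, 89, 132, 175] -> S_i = 3 + 43*i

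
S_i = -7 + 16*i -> [-7, 9, 25, 41, 57]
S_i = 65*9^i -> [65, 585, 5265, 47385, 426465]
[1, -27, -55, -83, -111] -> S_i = 1 + -28*i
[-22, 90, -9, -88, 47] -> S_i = Random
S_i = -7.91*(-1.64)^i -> [-7.91, 12.97, -21.27, 34.89, -57.22]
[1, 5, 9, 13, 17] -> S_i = 1 + 4*i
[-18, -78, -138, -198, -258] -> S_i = -18 + -60*i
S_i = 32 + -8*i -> [32, 24, 16, 8, 0]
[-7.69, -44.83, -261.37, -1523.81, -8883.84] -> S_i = -7.69*5.83^i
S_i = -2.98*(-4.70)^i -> [-2.98, 14.01, -65.83, 309.39, -1454.14]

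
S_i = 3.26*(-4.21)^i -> [3.26, -13.72, 57.78, -243.26, 1024.11]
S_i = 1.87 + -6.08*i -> [1.87, -4.21, -10.29, -16.37, -22.45]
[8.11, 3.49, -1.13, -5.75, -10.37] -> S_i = 8.11 + -4.62*i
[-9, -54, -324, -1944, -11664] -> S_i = -9*6^i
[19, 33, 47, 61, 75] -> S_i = 19 + 14*i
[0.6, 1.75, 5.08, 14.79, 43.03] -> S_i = 0.60*2.91^i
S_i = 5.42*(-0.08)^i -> [5.42, -0.43, 0.03, -0.0, 0.0]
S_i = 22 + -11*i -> [22, 11, 0, -11, -22]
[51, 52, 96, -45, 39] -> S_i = Random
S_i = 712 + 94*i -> [712, 806, 900, 994, 1088]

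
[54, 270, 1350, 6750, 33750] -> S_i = 54*5^i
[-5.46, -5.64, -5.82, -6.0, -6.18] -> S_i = -5.46 + -0.18*i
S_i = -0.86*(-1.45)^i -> [-0.86, 1.25, -1.81, 2.62, -3.8]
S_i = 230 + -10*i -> [230, 220, 210, 200, 190]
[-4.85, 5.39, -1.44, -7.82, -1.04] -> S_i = Random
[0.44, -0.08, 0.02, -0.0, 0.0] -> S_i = 0.44*(-0.19)^i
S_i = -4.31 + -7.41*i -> [-4.31, -11.72, -19.13, -26.54, -33.95]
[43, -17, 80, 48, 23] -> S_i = Random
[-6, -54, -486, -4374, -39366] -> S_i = -6*9^i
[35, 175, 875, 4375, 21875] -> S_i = 35*5^i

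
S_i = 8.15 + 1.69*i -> [8.15, 9.84, 11.53, 13.22, 14.91]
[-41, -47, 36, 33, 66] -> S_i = Random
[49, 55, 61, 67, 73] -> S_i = 49 + 6*i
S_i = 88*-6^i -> [88, -528, 3168, -19008, 114048]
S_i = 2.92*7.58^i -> [2.92, 22.13, 167.77, 1271.72, 9639.61]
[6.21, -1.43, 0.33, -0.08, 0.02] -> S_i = 6.21*(-0.23)^i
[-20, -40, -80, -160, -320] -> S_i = -20*2^i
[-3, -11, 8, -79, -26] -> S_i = Random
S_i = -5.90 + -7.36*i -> [-5.9, -13.26, -20.62, -27.98, -35.34]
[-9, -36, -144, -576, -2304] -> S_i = -9*4^i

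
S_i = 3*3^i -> [3, 9, 27, 81, 243]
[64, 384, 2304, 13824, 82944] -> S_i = 64*6^i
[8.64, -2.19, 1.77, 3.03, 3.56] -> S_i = Random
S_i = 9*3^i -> [9, 27, 81, 243, 729]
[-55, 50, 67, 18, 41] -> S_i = Random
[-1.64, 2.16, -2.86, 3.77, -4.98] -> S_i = -1.64*(-1.32)^i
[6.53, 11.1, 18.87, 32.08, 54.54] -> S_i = 6.53*1.70^i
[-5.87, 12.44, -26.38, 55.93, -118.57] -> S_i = -5.87*(-2.12)^i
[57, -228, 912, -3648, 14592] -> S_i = 57*-4^i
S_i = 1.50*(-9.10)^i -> [1.5, -13.65, 124.21, -1130.36, 10286.24]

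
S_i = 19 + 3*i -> [19, 22, 25, 28, 31]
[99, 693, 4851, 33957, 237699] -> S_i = 99*7^i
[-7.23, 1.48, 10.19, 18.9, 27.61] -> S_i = -7.23 + 8.71*i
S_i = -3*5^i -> [-3, -15, -75, -375, -1875]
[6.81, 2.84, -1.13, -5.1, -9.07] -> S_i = 6.81 + -3.97*i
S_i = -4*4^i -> [-4, -16, -64, -256, -1024]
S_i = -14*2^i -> [-14, -28, -56, -112, -224]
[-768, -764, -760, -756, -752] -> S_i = -768 + 4*i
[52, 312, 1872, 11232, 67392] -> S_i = 52*6^i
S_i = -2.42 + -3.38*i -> [-2.42, -5.8, -9.18, -12.56, -15.94]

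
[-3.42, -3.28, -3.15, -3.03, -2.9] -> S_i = -3.42*0.96^i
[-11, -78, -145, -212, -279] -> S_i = -11 + -67*i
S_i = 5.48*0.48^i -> [5.48, 2.63, 1.26, 0.61, 0.29]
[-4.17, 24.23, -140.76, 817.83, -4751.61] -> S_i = -4.17*(-5.81)^i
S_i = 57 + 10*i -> [57, 67, 77, 87, 97]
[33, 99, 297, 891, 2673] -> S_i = 33*3^i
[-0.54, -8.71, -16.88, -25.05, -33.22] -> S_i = -0.54 + -8.17*i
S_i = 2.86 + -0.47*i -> [2.86, 2.39, 1.92, 1.45, 0.98]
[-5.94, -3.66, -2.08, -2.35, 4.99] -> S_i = Random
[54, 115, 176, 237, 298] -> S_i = 54 + 61*i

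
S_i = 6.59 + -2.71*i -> [6.59, 3.88, 1.17, -1.54, -4.25]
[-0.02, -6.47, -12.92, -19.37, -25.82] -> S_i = -0.02 + -6.45*i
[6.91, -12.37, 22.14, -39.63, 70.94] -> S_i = 6.91*(-1.79)^i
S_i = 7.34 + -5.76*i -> [7.34, 1.58, -4.18, -9.94, -15.7]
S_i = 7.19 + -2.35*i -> [7.19, 4.84, 2.49, 0.14, -2.21]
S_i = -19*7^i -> [-19, -133, -931, -6517, -45619]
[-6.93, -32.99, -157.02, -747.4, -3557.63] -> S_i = -6.93*4.76^i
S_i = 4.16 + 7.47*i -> [4.16, 11.63, 19.1, 26.57, 34.04]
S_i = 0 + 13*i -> [0, 13, 26, 39, 52]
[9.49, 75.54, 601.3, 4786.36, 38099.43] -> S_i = 9.49*7.96^i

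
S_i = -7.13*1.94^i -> [-7.13, -13.83, -26.83, -52.06, -100.99]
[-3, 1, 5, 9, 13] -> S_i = -3 + 4*i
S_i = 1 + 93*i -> [1, 94, 187, 280, 373]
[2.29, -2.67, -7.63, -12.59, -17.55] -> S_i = 2.29 + -4.96*i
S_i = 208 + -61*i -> [208, 147, 86, 25, -36]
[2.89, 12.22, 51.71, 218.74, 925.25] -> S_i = 2.89*4.23^i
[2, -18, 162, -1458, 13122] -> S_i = 2*-9^i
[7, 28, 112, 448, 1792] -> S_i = 7*4^i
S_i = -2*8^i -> [-2, -16, -128, -1024, -8192]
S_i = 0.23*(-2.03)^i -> [0.23, -0.47, 0.95, -1.92, 3.91]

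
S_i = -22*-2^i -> [-22, 44, -88, 176, -352]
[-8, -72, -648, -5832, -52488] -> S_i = -8*9^i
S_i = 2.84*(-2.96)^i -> [2.84, -8.41, 24.88, -73.65, 218.01]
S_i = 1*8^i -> [1, 8, 64, 512, 4096]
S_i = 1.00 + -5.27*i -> [1.0, -4.27, -9.54, -14.81, -20.08]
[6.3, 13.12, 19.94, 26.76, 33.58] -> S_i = 6.30 + 6.82*i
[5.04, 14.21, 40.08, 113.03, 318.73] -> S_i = 5.04*2.82^i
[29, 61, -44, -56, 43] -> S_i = Random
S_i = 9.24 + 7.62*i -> [9.24, 16.86, 24.48, 32.1, 39.72]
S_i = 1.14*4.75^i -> [1.14, 5.41, 25.72, 122.18, 580.34]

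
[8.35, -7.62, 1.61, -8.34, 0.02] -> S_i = Random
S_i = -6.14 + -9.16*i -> [-6.14, -15.3, -24.46, -33.62, -42.78]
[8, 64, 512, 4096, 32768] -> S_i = 8*8^i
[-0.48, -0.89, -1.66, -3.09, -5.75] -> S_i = -0.48*1.86^i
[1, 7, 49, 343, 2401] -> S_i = 1*7^i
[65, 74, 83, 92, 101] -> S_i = 65 + 9*i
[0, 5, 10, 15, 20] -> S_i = 0 + 5*i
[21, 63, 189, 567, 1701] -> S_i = 21*3^i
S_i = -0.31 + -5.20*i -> [-0.31, -5.51, -10.71, -15.91, -21.11]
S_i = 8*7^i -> [8, 56, 392, 2744, 19208]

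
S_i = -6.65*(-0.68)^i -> [-6.65, 4.52, -3.07, 2.09, -1.42]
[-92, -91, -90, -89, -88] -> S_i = -92 + 1*i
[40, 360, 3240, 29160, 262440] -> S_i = 40*9^i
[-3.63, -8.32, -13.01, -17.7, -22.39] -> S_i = -3.63 + -4.69*i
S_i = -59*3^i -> [-59, -177, -531, -1593, -4779]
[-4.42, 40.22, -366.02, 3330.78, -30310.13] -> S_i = -4.42*(-9.10)^i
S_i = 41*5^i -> [41, 205, 1025, 5125, 25625]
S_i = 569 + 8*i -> [569, 577, 585, 593, 601]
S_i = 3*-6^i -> [3, -18, 108, -648, 3888]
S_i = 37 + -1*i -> [37, 36, 35, 34, 33]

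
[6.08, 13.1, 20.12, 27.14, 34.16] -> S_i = 6.08 + 7.02*i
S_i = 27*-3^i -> [27, -81, 243, -729, 2187]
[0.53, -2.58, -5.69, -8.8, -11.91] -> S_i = 0.53 + -3.11*i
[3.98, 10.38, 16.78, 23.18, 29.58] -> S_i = 3.98 + 6.40*i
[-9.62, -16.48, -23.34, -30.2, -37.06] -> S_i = -9.62 + -6.86*i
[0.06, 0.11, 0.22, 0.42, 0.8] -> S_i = 0.06*1.91^i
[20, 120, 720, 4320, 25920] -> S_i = 20*6^i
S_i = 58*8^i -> [58, 464, 3712, 29696, 237568]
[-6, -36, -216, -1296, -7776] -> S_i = -6*6^i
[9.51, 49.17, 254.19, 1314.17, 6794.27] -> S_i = 9.51*5.17^i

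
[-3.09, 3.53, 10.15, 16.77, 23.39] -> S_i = -3.09 + 6.62*i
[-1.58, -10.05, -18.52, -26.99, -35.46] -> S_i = -1.58 + -8.47*i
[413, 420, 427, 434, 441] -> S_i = 413 + 7*i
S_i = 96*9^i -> [96, 864, 7776, 69984, 629856]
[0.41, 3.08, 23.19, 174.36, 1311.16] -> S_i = 0.41*7.52^i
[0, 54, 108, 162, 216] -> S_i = 0 + 54*i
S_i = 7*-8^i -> [7, -56, 448, -3584, 28672]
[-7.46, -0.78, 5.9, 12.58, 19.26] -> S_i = -7.46 + 6.68*i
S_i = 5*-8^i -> [5, -40, 320, -2560, 20480]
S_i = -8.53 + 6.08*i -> [-8.53, -2.45, 3.63, 9.71, 15.79]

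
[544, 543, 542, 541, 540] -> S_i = 544 + -1*i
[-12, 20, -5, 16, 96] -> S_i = Random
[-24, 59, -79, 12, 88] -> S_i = Random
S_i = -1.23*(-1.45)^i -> [-1.23, 1.78, -2.59, 3.75, -5.44]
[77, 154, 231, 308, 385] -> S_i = 77 + 77*i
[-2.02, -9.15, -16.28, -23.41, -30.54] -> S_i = -2.02 + -7.13*i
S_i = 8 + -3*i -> [8, 5, 2, -1, -4]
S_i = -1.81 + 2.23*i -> [-1.81, 0.42, 2.65, 4.88, 7.11]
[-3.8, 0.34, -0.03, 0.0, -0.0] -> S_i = -3.80*(-0.09)^i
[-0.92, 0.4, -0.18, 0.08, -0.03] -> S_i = -0.92*(-0.44)^i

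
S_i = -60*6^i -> [-60, -360, -2160, -12960, -77760]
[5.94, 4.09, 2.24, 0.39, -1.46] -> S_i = 5.94 + -1.85*i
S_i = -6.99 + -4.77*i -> [-6.99, -11.76, -16.53, -21.3, -26.07]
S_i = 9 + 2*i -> [9, 11, 13, 15, 17]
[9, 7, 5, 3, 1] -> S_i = 9 + -2*i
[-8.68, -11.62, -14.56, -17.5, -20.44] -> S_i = -8.68 + -2.94*i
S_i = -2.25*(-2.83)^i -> [-2.25, 6.37, -18.02, 51.0, -144.32]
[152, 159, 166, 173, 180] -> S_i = 152 + 7*i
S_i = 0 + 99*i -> [0, 99, 198, 297, 396]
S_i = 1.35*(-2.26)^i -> [1.35, -3.05, 6.9, -15.58, 35.22]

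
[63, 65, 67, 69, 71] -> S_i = 63 + 2*i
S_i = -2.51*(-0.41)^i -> [-2.51, 1.03, -0.42, 0.17, -0.07]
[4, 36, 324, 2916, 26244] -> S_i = 4*9^i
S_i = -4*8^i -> [-4, -32, -256, -2048, -16384]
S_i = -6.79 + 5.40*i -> [-6.79, -1.39, 4.01, 9.41, 14.81]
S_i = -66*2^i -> [-66, -132, -264, -528, -1056]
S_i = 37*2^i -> [37, 74, 148, 296, 592]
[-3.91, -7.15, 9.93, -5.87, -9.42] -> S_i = Random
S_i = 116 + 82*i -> [116, 198, 280, 362, 444]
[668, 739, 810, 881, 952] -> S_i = 668 + 71*i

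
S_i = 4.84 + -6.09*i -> [4.84, -1.25, -7.34, -13.43, -19.52]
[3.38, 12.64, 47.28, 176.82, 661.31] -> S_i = 3.38*3.74^i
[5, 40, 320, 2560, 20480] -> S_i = 5*8^i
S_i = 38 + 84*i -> [38, 122, 206, 290, 374]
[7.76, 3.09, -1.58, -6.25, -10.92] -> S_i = 7.76 + -4.67*i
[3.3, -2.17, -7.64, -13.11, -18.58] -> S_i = 3.30 + -5.47*i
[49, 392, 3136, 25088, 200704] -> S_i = 49*8^i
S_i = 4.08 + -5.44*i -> [4.08, -1.36, -6.8, -12.24, -17.68]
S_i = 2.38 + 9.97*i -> [2.38, 12.35, 22.32, 32.29, 42.26]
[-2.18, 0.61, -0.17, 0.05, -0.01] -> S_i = -2.18*(-0.28)^i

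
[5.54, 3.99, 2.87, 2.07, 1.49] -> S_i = 5.54*0.72^i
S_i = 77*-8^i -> [77, -616, 4928, -39424, 315392]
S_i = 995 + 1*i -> [995, 996, 997, 998, 999]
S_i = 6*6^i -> [6, 36, 216, 1296, 7776]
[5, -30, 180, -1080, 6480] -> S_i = 5*-6^i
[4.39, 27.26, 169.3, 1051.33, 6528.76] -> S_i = 4.39*6.21^i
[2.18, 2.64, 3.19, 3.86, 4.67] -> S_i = 2.18*1.21^i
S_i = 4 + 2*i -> [4, 6, 8, 10, 12]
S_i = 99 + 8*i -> [99, 107, 115, 123, 131]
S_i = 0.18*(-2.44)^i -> [0.18, -0.44, 1.07, -2.61, 6.38]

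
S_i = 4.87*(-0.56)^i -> [4.87, -2.73, 1.53, -0.86, 0.48]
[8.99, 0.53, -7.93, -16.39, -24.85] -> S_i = 8.99 + -8.46*i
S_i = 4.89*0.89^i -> [4.89, 4.35, 3.87, 3.45, 3.07]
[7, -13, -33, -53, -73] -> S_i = 7 + -20*i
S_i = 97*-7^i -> [97, -679, 4753, -33271, 232897]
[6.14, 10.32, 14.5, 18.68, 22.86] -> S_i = 6.14 + 4.18*i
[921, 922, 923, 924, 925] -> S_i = 921 + 1*i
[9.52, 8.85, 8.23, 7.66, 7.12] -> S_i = 9.52*0.93^i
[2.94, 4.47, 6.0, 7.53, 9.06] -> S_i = 2.94 + 1.53*i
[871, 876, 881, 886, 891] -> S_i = 871 + 5*i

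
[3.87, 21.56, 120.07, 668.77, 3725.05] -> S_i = 3.87*5.57^i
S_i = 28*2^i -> [28, 56, 112, 224, 448]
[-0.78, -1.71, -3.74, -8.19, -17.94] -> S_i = -0.78*2.19^i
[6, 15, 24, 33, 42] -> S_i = 6 + 9*i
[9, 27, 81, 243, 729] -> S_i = 9*3^i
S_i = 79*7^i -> [79, 553, 3871, 27097, 189679]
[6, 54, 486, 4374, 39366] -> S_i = 6*9^i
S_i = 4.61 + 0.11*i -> [4.61, 4.72, 4.83, 4.94, 5.05]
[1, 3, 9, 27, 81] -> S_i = 1*3^i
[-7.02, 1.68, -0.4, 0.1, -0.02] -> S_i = -7.02*(-0.24)^i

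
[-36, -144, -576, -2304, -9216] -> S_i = -36*4^i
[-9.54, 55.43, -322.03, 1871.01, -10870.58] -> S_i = -9.54*(-5.81)^i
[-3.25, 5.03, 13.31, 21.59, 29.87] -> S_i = -3.25 + 8.28*i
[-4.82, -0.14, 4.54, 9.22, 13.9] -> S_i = -4.82 + 4.68*i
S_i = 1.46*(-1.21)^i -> [1.46, -1.77, 2.14, -2.59, 3.13]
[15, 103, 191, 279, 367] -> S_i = 15 + 88*i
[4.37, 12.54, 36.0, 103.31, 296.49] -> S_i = 4.37*2.87^i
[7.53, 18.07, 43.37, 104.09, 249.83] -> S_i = 7.53*2.40^i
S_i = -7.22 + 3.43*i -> [-7.22, -3.79, -0.36, 3.07, 6.5]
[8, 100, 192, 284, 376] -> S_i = 8 + 92*i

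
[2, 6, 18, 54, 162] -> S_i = 2*3^i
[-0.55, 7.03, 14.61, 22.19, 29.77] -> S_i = -0.55 + 7.58*i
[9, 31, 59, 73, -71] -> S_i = Random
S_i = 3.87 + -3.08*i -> [3.87, 0.79, -2.29, -5.37, -8.45]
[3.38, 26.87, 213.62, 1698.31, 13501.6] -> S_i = 3.38*7.95^i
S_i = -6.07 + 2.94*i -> [-6.07, -3.13, -0.19, 2.75, 5.69]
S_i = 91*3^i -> [91, 273, 819, 2457, 7371]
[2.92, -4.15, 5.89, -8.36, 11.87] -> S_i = 2.92*(-1.42)^i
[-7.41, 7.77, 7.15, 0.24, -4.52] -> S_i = Random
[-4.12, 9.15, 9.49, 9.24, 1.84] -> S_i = Random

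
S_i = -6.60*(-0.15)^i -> [-6.6, 0.99, -0.15, 0.02, -0.0]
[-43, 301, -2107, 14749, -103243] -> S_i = -43*-7^i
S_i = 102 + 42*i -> [102, 144, 186, 228, 270]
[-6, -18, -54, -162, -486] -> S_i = -6*3^i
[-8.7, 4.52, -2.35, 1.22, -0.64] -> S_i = -8.70*(-0.52)^i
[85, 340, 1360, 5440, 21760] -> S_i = 85*4^i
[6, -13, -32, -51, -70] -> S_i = 6 + -19*i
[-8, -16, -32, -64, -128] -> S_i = -8*2^i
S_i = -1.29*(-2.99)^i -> [-1.29, 3.86, -11.53, 34.48, -103.1]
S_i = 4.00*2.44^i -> [4.0, 9.76, 23.81, 58.11, 141.78]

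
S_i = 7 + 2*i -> [7, 9, 11, 13, 15]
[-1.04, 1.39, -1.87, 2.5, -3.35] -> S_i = -1.04*(-1.34)^i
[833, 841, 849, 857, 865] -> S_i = 833 + 8*i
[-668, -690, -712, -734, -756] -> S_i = -668 + -22*i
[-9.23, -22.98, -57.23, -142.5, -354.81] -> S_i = -9.23*2.49^i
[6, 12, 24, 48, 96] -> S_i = 6*2^i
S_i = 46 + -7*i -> [46, 39, 32, 25, 18]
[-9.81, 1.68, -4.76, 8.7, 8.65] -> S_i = Random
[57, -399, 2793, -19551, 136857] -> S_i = 57*-7^i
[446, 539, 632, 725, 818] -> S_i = 446 + 93*i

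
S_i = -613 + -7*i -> [-613, -620, -627, -634, -641]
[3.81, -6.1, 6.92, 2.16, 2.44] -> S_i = Random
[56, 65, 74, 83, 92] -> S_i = 56 + 9*i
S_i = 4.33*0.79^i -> [4.33, 3.42, 2.7, 2.13, 1.69]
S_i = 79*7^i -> [79, 553, 3871, 27097, 189679]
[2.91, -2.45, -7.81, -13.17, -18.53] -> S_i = 2.91 + -5.36*i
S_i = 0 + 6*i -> [0, 6, 12, 18, 24]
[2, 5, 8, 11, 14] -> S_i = 2 + 3*i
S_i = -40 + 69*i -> [-40, 29, 98, 167, 236]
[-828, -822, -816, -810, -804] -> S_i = -828 + 6*i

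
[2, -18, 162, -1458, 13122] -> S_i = 2*-9^i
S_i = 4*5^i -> [4, 20, 100, 500, 2500]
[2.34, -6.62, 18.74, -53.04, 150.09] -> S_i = 2.34*(-2.83)^i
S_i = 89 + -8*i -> [89, 81, 73, 65, 57]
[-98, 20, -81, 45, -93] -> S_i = Random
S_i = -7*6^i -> [-7, -42, -252, -1512, -9072]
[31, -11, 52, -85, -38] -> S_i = Random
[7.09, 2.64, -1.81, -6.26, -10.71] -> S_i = 7.09 + -4.45*i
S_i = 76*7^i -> [76, 532, 3724, 26068, 182476]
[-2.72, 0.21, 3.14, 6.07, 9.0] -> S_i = -2.72 + 2.93*i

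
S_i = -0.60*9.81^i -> [-0.6, -5.89, -57.74, -566.45, -5556.83]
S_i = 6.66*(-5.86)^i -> [6.66, -39.03, 228.7, -1340.19, 7853.53]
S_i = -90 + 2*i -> [-90, -88, -86, -84, -82]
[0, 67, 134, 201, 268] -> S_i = 0 + 67*i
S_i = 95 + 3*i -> [95, 98, 101, 104, 107]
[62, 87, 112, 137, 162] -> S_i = 62 + 25*i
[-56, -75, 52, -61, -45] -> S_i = Random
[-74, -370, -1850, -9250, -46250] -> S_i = -74*5^i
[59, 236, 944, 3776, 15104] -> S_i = 59*4^i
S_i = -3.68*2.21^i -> [-3.68, -8.13, -17.97, -39.72, -87.78]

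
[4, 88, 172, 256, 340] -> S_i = 4 + 84*i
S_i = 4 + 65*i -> [4, 69, 134, 199, 264]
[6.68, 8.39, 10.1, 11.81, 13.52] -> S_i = 6.68 + 1.71*i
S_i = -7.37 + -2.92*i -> [-7.37, -10.29, -13.21, -16.13, -19.05]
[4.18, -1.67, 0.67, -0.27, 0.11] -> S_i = 4.18*(-0.40)^i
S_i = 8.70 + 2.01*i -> [8.7, 10.71, 12.72, 14.73, 16.74]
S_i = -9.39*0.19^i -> [-9.39, -1.78, -0.34, -0.06, -0.01]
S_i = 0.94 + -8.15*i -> [0.94, -7.21, -15.36, -23.51, -31.66]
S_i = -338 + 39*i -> [-338, -299, -260, -221, -182]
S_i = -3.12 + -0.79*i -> [-3.12, -3.91, -4.7, -5.49, -6.28]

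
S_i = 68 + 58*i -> [68, 126, 184, 242, 300]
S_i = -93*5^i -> [-93, -465, -2325, -11625, -58125]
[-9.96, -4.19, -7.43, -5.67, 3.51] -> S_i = Random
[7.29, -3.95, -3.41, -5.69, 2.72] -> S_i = Random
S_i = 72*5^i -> [72, 360, 1800, 9000, 45000]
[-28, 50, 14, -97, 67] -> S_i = Random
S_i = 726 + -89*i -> [726, 637, 548, 459, 370]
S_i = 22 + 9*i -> [22, 31, 40, 49, 58]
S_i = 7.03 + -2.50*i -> [7.03, 4.53, 2.03, -0.47, -2.97]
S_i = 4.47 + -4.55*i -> [4.47, -0.08, -4.63, -9.18, -13.73]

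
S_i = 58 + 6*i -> [58, 64, 70, 76, 82]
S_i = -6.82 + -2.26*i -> [-6.82, -9.08, -11.34, -13.6, -15.86]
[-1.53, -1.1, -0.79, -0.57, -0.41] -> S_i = -1.53*0.72^i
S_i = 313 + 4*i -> [313, 317, 321, 325, 329]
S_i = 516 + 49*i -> [516, 565, 614, 663, 712]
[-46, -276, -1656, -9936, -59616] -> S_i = -46*6^i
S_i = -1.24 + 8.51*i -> [-1.24, 7.27, 15.78, 24.29, 32.8]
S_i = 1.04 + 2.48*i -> [1.04, 3.52, 6.0, 8.48, 10.96]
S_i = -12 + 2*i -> [-12, -10, -8, -6, -4]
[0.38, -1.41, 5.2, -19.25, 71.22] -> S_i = 0.38*(-3.70)^i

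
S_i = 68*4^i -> [68, 272, 1088, 4352, 17408]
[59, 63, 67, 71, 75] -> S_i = 59 + 4*i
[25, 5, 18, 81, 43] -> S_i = Random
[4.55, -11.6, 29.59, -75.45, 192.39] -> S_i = 4.55*(-2.55)^i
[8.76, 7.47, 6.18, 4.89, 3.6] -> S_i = 8.76 + -1.29*i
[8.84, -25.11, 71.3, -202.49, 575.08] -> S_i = 8.84*(-2.84)^i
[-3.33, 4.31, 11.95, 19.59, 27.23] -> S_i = -3.33 + 7.64*i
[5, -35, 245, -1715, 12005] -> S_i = 5*-7^i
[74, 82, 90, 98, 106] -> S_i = 74 + 8*i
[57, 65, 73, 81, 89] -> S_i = 57 + 8*i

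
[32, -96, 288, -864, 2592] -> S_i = 32*-3^i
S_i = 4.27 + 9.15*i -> [4.27, 13.42, 22.57, 31.72, 40.87]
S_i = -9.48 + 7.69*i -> [-9.48, -1.79, 5.9, 13.59, 21.28]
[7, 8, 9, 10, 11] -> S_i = 7 + 1*i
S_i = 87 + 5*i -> [87, 92, 97, 102, 107]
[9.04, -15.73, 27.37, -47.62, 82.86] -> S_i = 9.04*(-1.74)^i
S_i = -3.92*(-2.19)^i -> [-3.92, 8.58, -18.8, 41.17, -90.17]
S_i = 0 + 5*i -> [0, 5, 10, 15, 20]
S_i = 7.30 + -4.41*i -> [7.3, 2.89, -1.52, -5.93, -10.34]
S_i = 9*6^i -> [9, 54, 324, 1944, 11664]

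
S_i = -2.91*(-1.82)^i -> [-2.91, 5.3, -9.64, 17.54, -31.93]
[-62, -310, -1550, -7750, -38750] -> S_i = -62*5^i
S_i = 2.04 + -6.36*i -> [2.04, -4.32, -10.68, -17.04, -23.4]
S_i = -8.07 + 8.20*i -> [-8.07, 0.13, 8.33, 16.53, 24.73]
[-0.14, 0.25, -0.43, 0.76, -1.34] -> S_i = -0.14*(-1.76)^i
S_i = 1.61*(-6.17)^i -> [1.61, -9.93, 61.29, -378.17, 2333.28]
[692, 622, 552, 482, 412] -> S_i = 692 + -70*i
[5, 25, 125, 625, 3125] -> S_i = 5*5^i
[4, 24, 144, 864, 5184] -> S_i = 4*6^i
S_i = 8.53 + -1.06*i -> [8.53, 7.47, 6.41, 5.35, 4.29]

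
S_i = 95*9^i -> [95, 855, 7695, 69255, 623295]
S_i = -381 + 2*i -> [-381, -379, -377, -375, -373]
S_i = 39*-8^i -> [39, -312, 2496, -19968, 159744]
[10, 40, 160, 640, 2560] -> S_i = 10*4^i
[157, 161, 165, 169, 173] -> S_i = 157 + 4*i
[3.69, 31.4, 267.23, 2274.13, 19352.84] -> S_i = 3.69*8.51^i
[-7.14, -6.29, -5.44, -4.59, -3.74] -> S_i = -7.14 + 0.85*i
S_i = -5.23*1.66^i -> [-5.23, -8.68, -14.41, -23.92, -39.71]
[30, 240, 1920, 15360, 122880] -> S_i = 30*8^i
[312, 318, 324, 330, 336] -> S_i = 312 + 6*i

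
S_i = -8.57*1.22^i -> [-8.57, -10.46, -12.76, -15.56, -18.99]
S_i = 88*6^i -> [88, 528, 3168, 19008, 114048]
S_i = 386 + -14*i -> [386, 372, 358, 344, 330]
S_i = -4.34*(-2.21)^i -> [-4.34, 9.59, -21.2, 46.85, -103.53]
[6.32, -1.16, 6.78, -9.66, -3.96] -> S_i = Random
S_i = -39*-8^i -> [-39, 312, -2496, 19968, -159744]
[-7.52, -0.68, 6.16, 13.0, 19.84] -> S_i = -7.52 + 6.84*i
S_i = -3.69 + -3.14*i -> [-3.69, -6.83, -9.97, -13.11, -16.25]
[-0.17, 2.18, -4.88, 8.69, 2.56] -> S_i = Random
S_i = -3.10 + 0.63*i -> [-3.1, -2.47, -1.84, -1.21, -0.58]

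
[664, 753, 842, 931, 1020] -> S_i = 664 + 89*i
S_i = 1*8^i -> [1, 8, 64, 512, 4096]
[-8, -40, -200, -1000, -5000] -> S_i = -8*5^i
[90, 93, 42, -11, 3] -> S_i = Random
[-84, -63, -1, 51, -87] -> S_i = Random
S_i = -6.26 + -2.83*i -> [-6.26, -9.09, -11.92, -14.75, -17.58]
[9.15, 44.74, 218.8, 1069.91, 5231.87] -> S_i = 9.15*4.89^i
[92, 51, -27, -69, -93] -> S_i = Random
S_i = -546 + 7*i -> [-546, -539, -532, -525, -518]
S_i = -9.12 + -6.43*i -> [-9.12, -15.55, -21.98, -28.41, -34.84]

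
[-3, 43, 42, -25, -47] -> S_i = Random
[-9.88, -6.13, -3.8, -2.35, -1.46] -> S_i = -9.88*0.62^i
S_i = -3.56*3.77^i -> [-3.56, -13.42, -50.6, -190.75, -719.14]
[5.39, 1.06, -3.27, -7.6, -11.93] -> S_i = 5.39 + -4.33*i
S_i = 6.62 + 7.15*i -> [6.62, 13.77, 20.92, 28.07, 35.22]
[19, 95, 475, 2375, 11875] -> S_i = 19*5^i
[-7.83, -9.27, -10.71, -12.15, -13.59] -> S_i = -7.83 + -1.44*i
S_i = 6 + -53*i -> [6, -47, -100, -153, -206]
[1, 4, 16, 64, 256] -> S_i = 1*4^i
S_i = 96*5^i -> [96, 480, 2400, 12000, 60000]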